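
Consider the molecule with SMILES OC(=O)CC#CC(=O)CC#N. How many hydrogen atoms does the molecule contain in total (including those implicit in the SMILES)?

Walk through each heavy atom and fill implicit hydrogens from standard valence (C 4, N 3, O 2, S 2, halogen 1):
  atom 1: O, bond orders sum to 1 (valence 2) → 1 H
  atom 2: C, bond orders sum to 4 (valence 4) → 0 H
  atom 3: O, bond orders sum to 2 (valence 2) → 0 H
  atom 4: C, bond orders sum to 2 (valence 4) → 2 H
  atom 5: C, bond orders sum to 4 (valence 4) → 0 H
  atom 6: C, bond orders sum to 4 (valence 4) → 0 H
  atom 7: C, bond orders sum to 4 (valence 4) → 0 H
  atom 8: O, bond orders sum to 2 (valence 2) → 0 H
  atom 9: C, bond orders sum to 2 (valence 4) → 2 H
  atom 10: C, bond orders sum to 4 (valence 4) → 0 H
  atom 11: N, bond orders sum to 3 (valence 3) → 0 H
Total hydrogens: 5.

5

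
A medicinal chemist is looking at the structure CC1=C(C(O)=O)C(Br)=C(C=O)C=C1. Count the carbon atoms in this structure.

Count every carbon token in the SMILES (each C, including those in ring-closure positions and inside branches).
Carbon count: 9.

9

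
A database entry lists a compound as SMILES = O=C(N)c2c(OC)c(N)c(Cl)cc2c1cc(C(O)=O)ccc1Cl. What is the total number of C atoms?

15

Count every carbon token in the SMILES (each C, including those in ring-closure positions and inside branches).
Carbon count: 15.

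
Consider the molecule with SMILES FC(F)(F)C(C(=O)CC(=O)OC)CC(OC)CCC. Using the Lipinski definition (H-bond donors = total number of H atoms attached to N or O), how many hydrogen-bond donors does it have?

0

Donors: find every N or O and count the H atoms it carries.
  atom 7 (O): bond orders sum to 2 → 0 H
  atom 10 (O): bond orders sum to 2 → 0 H
  atom 11 (O): bond orders sum to 2 → 0 H
  atom 15 (O): bond orders sum to 2 → 0 H
Lipinski HBD = 0.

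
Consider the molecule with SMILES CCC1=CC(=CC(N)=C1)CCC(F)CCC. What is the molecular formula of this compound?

Walk through each heavy atom and fill implicit hydrogens from standard valence (C 4, N 3, O 2, S 2, halogen 1):
  atom 1: C, bond orders sum to 1 (valence 4) → 3 H
  atom 2: C, bond orders sum to 2 (valence 4) → 2 H
  atom 3: C, bond orders sum to 4 (valence 4) → 0 H
  atom 4: C, bond orders sum to 3 (valence 4) → 1 H
  atom 5: C, bond orders sum to 4 (valence 4) → 0 H
  atom 6: C, bond orders sum to 3 (valence 4) → 1 H
  atom 7: C, bond orders sum to 4 (valence 4) → 0 H
  atom 8: N, bond orders sum to 1 (valence 3) → 2 H
  atom 9: C, bond orders sum to 3 (valence 4) → 1 H
  atom 10: C, bond orders sum to 2 (valence 4) → 2 H
  atom 11: C, bond orders sum to 2 (valence 4) → 2 H
  atom 12: C, bond orders sum to 3 (valence 4) → 1 H
  atom 13: F (halogen, monovalent) → 0 H
  atom 14: C, bond orders sum to 2 (valence 4) → 2 H
  atom 15: C, bond orders sum to 2 (valence 4) → 2 H
  atom 16: C, bond orders sum to 1 (valence 4) → 3 H
Totals → C:14, H:22, F:1, N:1.
In Hill order: C14H22FN.

C14H22FN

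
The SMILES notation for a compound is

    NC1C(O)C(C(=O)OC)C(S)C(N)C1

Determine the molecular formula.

Walk through each heavy atom and fill implicit hydrogens from standard valence (C 4, N 3, O 2, S 2, halogen 1):
  atom 1: N, bond orders sum to 1 (valence 3) → 2 H
  atom 2: C, bond orders sum to 3 (valence 4) → 1 H
  atom 3: C, bond orders sum to 3 (valence 4) → 1 H
  atom 4: O, bond orders sum to 1 (valence 2) → 1 H
  atom 5: C, bond orders sum to 3 (valence 4) → 1 H
  atom 6: C, bond orders sum to 4 (valence 4) → 0 H
  atom 7: O, bond orders sum to 2 (valence 2) → 0 H
  atom 8: O, bond orders sum to 2 (valence 2) → 0 H
  atom 9: C, bond orders sum to 1 (valence 4) → 3 H
  atom 10: C, bond orders sum to 3 (valence 4) → 1 H
  atom 11: S, bond orders sum to 1 (valence 2) → 1 H
  atom 12: C, bond orders sum to 3 (valence 4) → 1 H
  atom 13: N, bond orders sum to 1 (valence 3) → 2 H
  atom 14: C, bond orders sum to 2 (valence 4) → 2 H
Totals → C:8, H:16, N:2, O:3, S:1.

C8H16N2O3S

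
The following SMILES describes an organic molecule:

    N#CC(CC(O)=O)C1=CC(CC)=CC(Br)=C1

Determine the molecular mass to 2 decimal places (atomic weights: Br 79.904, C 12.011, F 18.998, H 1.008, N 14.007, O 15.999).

First, the molecular formula is C12H12BrNO2 (counting implicit H from valence).
  Br: 1 × 79.904 = 79.904
  C: 12 × 12.011 = 144.132
  H: 12 × 1.008 = 12.096
  N: 1 × 14.007 = 14.007
  O: 2 × 15.999 = 31.998
Sum: 1×79.904 + 12×12.011 + 12×1.008 + 1×14.007 + 2×15.999 = 282.137 → 282.14 g/mol.

282.14 g/mol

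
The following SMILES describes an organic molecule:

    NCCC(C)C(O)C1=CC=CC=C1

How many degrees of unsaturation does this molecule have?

4

Molecular formula: C11H17NO.
DoU = (2C + 2 + N − H − X) / 2, where X is the halogen count and O/S are ignored.
    = (2·11 + 2 + 1 − 17 − 0) / 2 = 8 / 2 = 4.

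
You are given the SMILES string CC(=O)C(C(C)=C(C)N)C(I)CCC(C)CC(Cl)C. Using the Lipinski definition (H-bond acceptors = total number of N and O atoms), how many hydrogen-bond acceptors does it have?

N atoms: 1; O atoms: 1.
Lipinski HBA = 1 + 1 = 2.

2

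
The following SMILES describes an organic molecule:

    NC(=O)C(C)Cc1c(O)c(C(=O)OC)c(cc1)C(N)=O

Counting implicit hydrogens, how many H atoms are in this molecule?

Walk through each heavy atom and fill implicit hydrogens from standard valence (C 4, N 3, O 2, S 2, halogen 1); for lowercase aromatic atoms, an aromatic c carries 1 H when it has two neighbours and 0 H with three, and aromatic n carries 0 H:
  atom 1: N, bond orders sum to 1 (valence 3) → 2 H
  atom 2: C, bond orders sum to 4 (valence 4) → 0 H
  atom 3: O, bond orders sum to 2 (valence 2) → 0 H
  atom 4: C, bond orders sum to 3 (valence 4) → 1 H
  atom 5: C, bond orders sum to 1 (valence 4) → 3 H
  atom 6: C, bond orders sum to 2 (valence 4) → 2 H
  atom 7: aromatic c, 3 neighbours → 0 H
  atom 8: aromatic c, 3 neighbours → 0 H
  atom 9: O, bond orders sum to 1 (valence 2) → 1 H
  atom 10: aromatic c, 3 neighbours → 0 H
  atom 11: C, bond orders sum to 4 (valence 4) → 0 H
  atom 12: O, bond orders sum to 2 (valence 2) → 0 H
  atom 13: O, bond orders sum to 2 (valence 2) → 0 H
  atom 14: C, bond orders sum to 1 (valence 4) → 3 H
  atom 15: aromatic c, 3 neighbours → 0 H
  atom 16: aromatic c, 2 neighbours → 1 H
  atom 17: aromatic c, 2 neighbours → 1 H
  atom 18: C, bond orders sum to 4 (valence 4) → 0 H
  atom 19: N, bond orders sum to 1 (valence 3) → 2 H
  atom 20: O, bond orders sum to 2 (valence 2) → 0 H
Total hydrogens: 16.

16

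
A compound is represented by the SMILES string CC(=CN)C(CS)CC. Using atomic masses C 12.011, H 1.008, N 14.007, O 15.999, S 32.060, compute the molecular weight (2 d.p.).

First, the molecular formula is C7H15NS (counting implicit H from valence).
  C: 7 × 12.011 = 84.077
  H: 15 × 1.008 = 15.120
  N: 1 × 14.007 = 14.007
  S: 1 × 32.060 = 32.060
Sum: 7×12.011 + 15×1.008 + 1×14.007 + 1×32.060 = 145.264 → 145.26 g/mol.

145.26 g/mol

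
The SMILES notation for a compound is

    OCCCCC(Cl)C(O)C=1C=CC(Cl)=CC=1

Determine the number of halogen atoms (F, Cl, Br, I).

2

Halogen atoms appear at heavy-atom positions 7, 14 (2×Cl).
Other groups present: 2 hydroxyl.
Halogen count: 2.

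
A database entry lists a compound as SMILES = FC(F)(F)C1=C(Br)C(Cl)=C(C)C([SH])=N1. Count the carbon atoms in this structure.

7

Count every carbon token in the SMILES (each C, including those in ring-closure positions and inside branches).
Carbon count: 7.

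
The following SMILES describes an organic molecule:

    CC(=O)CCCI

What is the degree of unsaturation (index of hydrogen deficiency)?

1

Degree of unsaturation = (number of rings) + (number of π bonds).
Ring closures in the SMILES: 0.
π bonds: 1 double bond (each 1 DoU) → 1 DoU from unsaturation.
Total DoU = 0 + 1 = 1.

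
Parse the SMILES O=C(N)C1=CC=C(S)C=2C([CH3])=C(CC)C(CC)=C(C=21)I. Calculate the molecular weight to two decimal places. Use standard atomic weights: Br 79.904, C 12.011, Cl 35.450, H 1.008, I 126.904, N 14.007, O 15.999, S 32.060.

399.29 g/mol

First, the molecular formula is C16H18INOS (counting implicit H from valence).
  C: 16 × 12.011 = 192.176
  H: 18 × 1.008 = 18.144
  I: 1 × 126.904 = 126.904
  N: 1 × 14.007 = 14.007
  O: 1 × 15.999 = 15.999
  S: 1 × 32.060 = 32.060
Sum: 16×12.011 + 18×1.008 + 1×126.904 + 1×14.007 + 1×15.999 + 1×32.060 = 399.290 → 399.29 g/mol.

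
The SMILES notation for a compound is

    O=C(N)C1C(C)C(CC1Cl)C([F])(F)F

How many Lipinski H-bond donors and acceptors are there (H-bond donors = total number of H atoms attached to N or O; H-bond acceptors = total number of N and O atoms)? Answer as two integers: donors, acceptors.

Donors: find every N or O and count the H atoms it carries.
  atom 1 (O): bond orders sum to 2 → 0 H
  atom 3 (N): bond orders sum to 1 → 2 H
Lipinski HBD = 2.
Acceptors: N atoms = 1, O atoms = 1 → HBA = 2.

2, 2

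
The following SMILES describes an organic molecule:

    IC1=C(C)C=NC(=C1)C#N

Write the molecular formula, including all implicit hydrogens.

Walk through each heavy atom and fill implicit hydrogens from standard valence (C 4, N 3, O 2, S 2, halogen 1):
  atom 1: I (halogen, monovalent) → 0 H
  atom 2: C, bond orders sum to 4 (valence 4) → 0 H
  atom 3: C, bond orders sum to 4 (valence 4) → 0 H
  atom 4: C, bond orders sum to 1 (valence 4) → 3 H
  atom 5: C, bond orders sum to 3 (valence 4) → 1 H
  atom 6: N, bond orders sum to 3 (valence 3) → 0 H
  atom 7: C, bond orders sum to 4 (valence 4) → 0 H
  atom 8: C, bond orders sum to 3 (valence 4) → 1 H
  atom 9: C, bond orders sum to 4 (valence 4) → 0 H
  atom 10: N, bond orders sum to 3 (valence 3) → 0 H
Totals → C:7, H:5, I:1, N:2.

C7H5IN2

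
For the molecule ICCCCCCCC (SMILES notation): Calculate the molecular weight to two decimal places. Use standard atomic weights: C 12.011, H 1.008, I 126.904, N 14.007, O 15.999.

240.13 g/mol

First, the molecular formula is C8H17I (counting implicit H from valence).
  C: 8 × 12.011 = 96.088
  H: 17 × 1.008 = 17.136
  I: 1 × 126.904 = 126.904
Sum: 8×12.011 + 17×1.008 + 1×126.904 = 240.128 → 240.13 g/mol.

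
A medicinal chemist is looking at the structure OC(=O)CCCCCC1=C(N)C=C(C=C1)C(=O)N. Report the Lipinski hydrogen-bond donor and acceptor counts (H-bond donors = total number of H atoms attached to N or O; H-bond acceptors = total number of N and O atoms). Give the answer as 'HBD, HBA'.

5, 5

Donors: find every N or O and count the H atoms it carries.
  atom 1 (O): bond orders sum to 1 → 1 H
  atom 3 (O): bond orders sum to 2 → 0 H
  atom 11 (N): bond orders sum to 1 → 2 H
  atom 17 (O): bond orders sum to 2 → 0 H
  atom 18 (N): bond orders sum to 1 → 2 H
Lipinski HBD = 5.
Acceptors: N atoms = 2, O atoms = 3 → HBA = 5.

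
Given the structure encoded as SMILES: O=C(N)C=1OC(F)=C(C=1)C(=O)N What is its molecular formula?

C6H5FN2O3

Walk through each heavy atom and fill implicit hydrogens from standard valence (C 4, N 3, O 2, S 2, halogen 1):
  atom 1: O, bond orders sum to 2 (valence 2) → 0 H
  atom 2: C, bond orders sum to 4 (valence 4) → 0 H
  atom 3: N, bond orders sum to 1 (valence 3) → 2 H
  atom 4: C, bond orders sum to 4 (valence 4) → 0 H
  atom 5: O, bond orders sum to 2 (valence 2) → 0 H
  atom 6: C, bond orders sum to 4 (valence 4) → 0 H
  atom 7: F (halogen, monovalent) → 0 H
  atom 8: C, bond orders sum to 4 (valence 4) → 0 H
  atom 9: C, bond orders sum to 3 (valence 4) → 1 H
  atom 10: C, bond orders sum to 4 (valence 4) → 0 H
  atom 11: O, bond orders sum to 2 (valence 2) → 0 H
  atom 12: N, bond orders sum to 1 (valence 3) → 2 H
Totals → C:6, H:5, F:1, N:2, O:3.
In Hill order: C6H5FN2O3.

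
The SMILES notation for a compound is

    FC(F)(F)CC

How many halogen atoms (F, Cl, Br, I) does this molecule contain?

Halogen atoms appear at heavy-atom positions 1, 3, 4 (3×F).
Halogen count: 3.

3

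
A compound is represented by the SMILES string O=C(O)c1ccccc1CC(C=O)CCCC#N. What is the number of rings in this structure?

1

In SMILES, each pair of matching ring-closure digits denotes one ring-closing bond; the number of such bonds equals the number of independent rings.
Ring-closure bonds here: 1.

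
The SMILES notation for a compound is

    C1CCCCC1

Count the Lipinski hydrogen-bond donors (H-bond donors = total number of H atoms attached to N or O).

0

Donors: find every N or O and count the H atoms it carries.
  (no N or O atoms present)
Lipinski HBD = 0.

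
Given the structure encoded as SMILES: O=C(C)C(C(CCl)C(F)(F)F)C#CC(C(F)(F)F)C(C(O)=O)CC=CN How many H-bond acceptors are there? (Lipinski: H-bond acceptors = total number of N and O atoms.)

N atoms: 1; O atoms: 3.
Lipinski HBA = 1 + 3 = 4.

4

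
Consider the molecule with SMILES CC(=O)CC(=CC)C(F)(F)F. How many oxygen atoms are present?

Scan the SMILES for O atoms (remember two-letter symbols like Cl and Br are single atoms).
Oxygen count: 1.

1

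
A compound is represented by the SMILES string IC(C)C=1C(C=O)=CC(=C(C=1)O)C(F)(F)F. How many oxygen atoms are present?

2

Scan the SMILES for O atoms (remember two-letter symbols like Cl and Br are single atoms).
Oxygen count: 2.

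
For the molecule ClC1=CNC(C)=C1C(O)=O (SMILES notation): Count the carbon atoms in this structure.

Count every carbon token in the SMILES (each C, including those in ring-closure positions and inside branches).
Carbon count: 6.

6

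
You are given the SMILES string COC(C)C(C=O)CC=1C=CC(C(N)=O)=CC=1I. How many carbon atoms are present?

Count every carbon token in the SMILES (each C, including those in ring-closure positions and inside branches).
Carbon count: 13.

13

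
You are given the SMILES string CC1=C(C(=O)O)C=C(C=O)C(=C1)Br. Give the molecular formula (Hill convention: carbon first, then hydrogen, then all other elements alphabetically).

C9H7BrO3

Walk through each heavy atom and fill implicit hydrogens from standard valence (C 4, N 3, O 2, S 2, halogen 1):
  atom 1: C, bond orders sum to 1 (valence 4) → 3 H
  atom 2: C, bond orders sum to 4 (valence 4) → 0 H
  atom 3: C, bond orders sum to 4 (valence 4) → 0 H
  atom 4: C, bond orders sum to 4 (valence 4) → 0 H
  atom 5: O, bond orders sum to 2 (valence 2) → 0 H
  atom 6: O, bond orders sum to 1 (valence 2) → 1 H
  atom 7: C, bond orders sum to 3 (valence 4) → 1 H
  atom 8: C, bond orders sum to 4 (valence 4) → 0 H
  atom 9: C, bond orders sum to 3 (valence 4) → 1 H
  atom 10: O, bond orders sum to 2 (valence 2) → 0 H
  atom 11: C, bond orders sum to 4 (valence 4) → 0 H
  atom 12: C, bond orders sum to 3 (valence 4) → 1 H
  atom 13: Br (halogen, monovalent) → 0 H
Totals → C:9, H:7, Br:1, O:3.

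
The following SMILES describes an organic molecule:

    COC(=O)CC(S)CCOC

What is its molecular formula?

Walk through each heavy atom and fill implicit hydrogens from standard valence (C 4, N 3, O 2, S 2, halogen 1):
  atom 1: C, bond orders sum to 1 (valence 4) → 3 H
  atom 2: O, bond orders sum to 2 (valence 2) → 0 H
  atom 3: C, bond orders sum to 4 (valence 4) → 0 H
  atom 4: O, bond orders sum to 2 (valence 2) → 0 H
  atom 5: C, bond orders sum to 2 (valence 4) → 2 H
  atom 6: C, bond orders sum to 3 (valence 4) → 1 H
  atom 7: S, bond orders sum to 1 (valence 2) → 1 H
  atom 8: C, bond orders sum to 2 (valence 4) → 2 H
  atom 9: C, bond orders sum to 2 (valence 4) → 2 H
  atom 10: O, bond orders sum to 2 (valence 2) → 0 H
  atom 11: C, bond orders sum to 1 (valence 4) → 3 H
Totals → C:7, H:14, O:3, S:1.

C7H14O3S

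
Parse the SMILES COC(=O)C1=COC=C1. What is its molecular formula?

Walk through each heavy atom and fill implicit hydrogens from standard valence (C 4, N 3, O 2, S 2, halogen 1):
  atom 1: C, bond orders sum to 1 (valence 4) → 3 H
  atom 2: O, bond orders sum to 2 (valence 2) → 0 H
  atom 3: C, bond orders sum to 4 (valence 4) → 0 H
  atom 4: O, bond orders sum to 2 (valence 2) → 0 H
  atom 5: C, bond orders sum to 4 (valence 4) → 0 H
  atom 6: C, bond orders sum to 3 (valence 4) → 1 H
  atom 7: O, bond orders sum to 2 (valence 2) → 0 H
  atom 8: C, bond orders sum to 3 (valence 4) → 1 H
  atom 9: C, bond orders sum to 3 (valence 4) → 1 H
Totals → C:6, H:6, O:3.

C6H6O3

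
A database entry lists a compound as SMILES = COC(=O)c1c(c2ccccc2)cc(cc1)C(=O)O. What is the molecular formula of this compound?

C15H12O4

Walk through each heavy atom and fill implicit hydrogens from standard valence (C 4, N 3, O 2, S 2, halogen 1); for lowercase aromatic atoms, an aromatic c carries 1 H when it has two neighbours and 0 H with three, and aromatic n carries 0 H:
  atom 1: C, bond orders sum to 1 (valence 4) → 3 H
  atom 2: O, bond orders sum to 2 (valence 2) → 0 H
  atom 3: C, bond orders sum to 4 (valence 4) → 0 H
  atom 4: O, bond orders sum to 2 (valence 2) → 0 H
  atom 5: aromatic c, 3 neighbours → 0 H
  atom 6: aromatic c, 3 neighbours → 0 H
  atom 7: aromatic c, 3 neighbours → 0 H
  atom 8: aromatic c, 2 neighbours → 1 H
  atom 9: aromatic c, 2 neighbours → 1 H
  atom 10: aromatic c, 2 neighbours → 1 H
  atom 11: aromatic c, 2 neighbours → 1 H
  atom 12: aromatic c, 2 neighbours → 1 H
  atom 13: aromatic c, 2 neighbours → 1 H
  atom 14: aromatic c, 3 neighbours → 0 H
  atom 15: aromatic c, 2 neighbours → 1 H
  atom 16: aromatic c, 2 neighbours → 1 H
  atom 17: C, bond orders sum to 4 (valence 4) → 0 H
  atom 18: O, bond orders sum to 2 (valence 2) → 0 H
  atom 19: O, bond orders sum to 1 (valence 2) → 1 H
Totals → C:15, H:12, O:4.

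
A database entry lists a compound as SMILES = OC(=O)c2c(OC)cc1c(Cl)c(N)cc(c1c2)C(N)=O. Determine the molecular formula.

Walk through each heavy atom and fill implicit hydrogens from standard valence (C 4, N 3, O 2, S 2, halogen 1); for lowercase aromatic atoms, an aromatic c carries 1 H when it has two neighbours and 0 H with three, and aromatic n carries 0 H:
  atom 1: O, bond orders sum to 1 (valence 2) → 1 H
  atom 2: C, bond orders sum to 4 (valence 4) → 0 H
  atom 3: O, bond orders sum to 2 (valence 2) → 0 H
  atom 4: aromatic c, 3 neighbours → 0 H
  atom 5: aromatic c, 3 neighbours → 0 H
  atom 6: O, bond orders sum to 2 (valence 2) → 0 H
  atom 7: C, bond orders sum to 1 (valence 4) → 3 H
  atom 8: aromatic c, 2 neighbours → 1 H
  atom 9: aromatic c, 3 neighbours → 0 H
  atom 10: aromatic c, 3 neighbours → 0 H
  atom 11: Cl (halogen, monovalent) → 0 H
  atom 12: aromatic c, 3 neighbours → 0 H
  atom 13: N, bond orders sum to 1 (valence 3) → 2 H
  atom 14: aromatic c, 2 neighbours → 1 H
  atom 15: aromatic c, 3 neighbours → 0 H
  atom 16: aromatic c, 3 neighbours → 0 H
  atom 17: aromatic c, 2 neighbours → 1 H
  atom 18: C, bond orders sum to 4 (valence 4) → 0 H
  atom 19: N, bond orders sum to 1 (valence 3) → 2 H
  atom 20: O, bond orders sum to 2 (valence 2) → 0 H
Totals → C:13, H:11, Cl:1, N:2, O:4.

C13H11ClN2O4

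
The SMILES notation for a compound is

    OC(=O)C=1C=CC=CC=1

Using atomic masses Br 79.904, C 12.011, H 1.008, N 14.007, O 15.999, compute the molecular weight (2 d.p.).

First, the molecular formula is C7H6O2 (counting implicit H from valence).
  C: 7 × 12.011 = 84.077
  H: 6 × 1.008 = 6.048
  O: 2 × 15.999 = 31.998
Sum: 7×12.011 + 6×1.008 + 2×15.999 = 122.123 → 122.12 g/mol.

122.12 g/mol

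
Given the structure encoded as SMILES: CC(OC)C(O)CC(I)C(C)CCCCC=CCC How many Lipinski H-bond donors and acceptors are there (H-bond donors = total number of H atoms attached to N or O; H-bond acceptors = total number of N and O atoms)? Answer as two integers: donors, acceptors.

1, 2

Donors: find every N or O and count the H atoms it carries.
  atom 3 (O): bond orders sum to 2 → 0 H
  atom 6 (O): bond orders sum to 1 → 1 H
Lipinski HBD = 1.
Acceptors: N atoms = 0, O atoms = 2 → HBA = 2.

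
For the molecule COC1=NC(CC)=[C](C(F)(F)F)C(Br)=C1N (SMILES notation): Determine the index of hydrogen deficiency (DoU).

4

Degree of unsaturation = (number of rings) + (number of π bonds).
Ring closures in the SMILES: 1.
π bonds: 3 double bonds (each 1 DoU) → 3 DoU from unsaturation.
Total DoU = 1 + 3 = 4.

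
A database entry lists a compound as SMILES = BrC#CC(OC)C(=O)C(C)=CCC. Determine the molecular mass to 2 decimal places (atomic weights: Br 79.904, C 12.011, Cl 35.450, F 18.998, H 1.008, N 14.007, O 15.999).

245.12 g/mol

First, the molecular formula is C10H13BrO2 (counting implicit H from valence).
  Br: 1 × 79.904 = 79.904
  C: 10 × 12.011 = 120.110
  H: 13 × 1.008 = 13.104
  O: 2 × 15.999 = 31.998
Sum: 1×79.904 + 10×12.011 + 13×1.008 + 2×15.999 = 245.116 → 245.12 g/mol.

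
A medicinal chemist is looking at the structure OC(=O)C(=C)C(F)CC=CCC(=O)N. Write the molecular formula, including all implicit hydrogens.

Walk through each heavy atom and fill implicit hydrogens from standard valence (C 4, N 3, O 2, S 2, halogen 1):
  atom 1: O, bond orders sum to 1 (valence 2) → 1 H
  atom 2: C, bond orders sum to 4 (valence 4) → 0 H
  atom 3: O, bond orders sum to 2 (valence 2) → 0 H
  atom 4: C, bond orders sum to 4 (valence 4) → 0 H
  atom 5: C, bond orders sum to 2 (valence 4) → 2 H
  atom 6: C, bond orders sum to 3 (valence 4) → 1 H
  atom 7: F (halogen, monovalent) → 0 H
  atom 8: C, bond orders sum to 2 (valence 4) → 2 H
  atom 9: C, bond orders sum to 3 (valence 4) → 1 H
  atom 10: C, bond orders sum to 3 (valence 4) → 1 H
  atom 11: C, bond orders sum to 2 (valence 4) → 2 H
  atom 12: C, bond orders sum to 4 (valence 4) → 0 H
  atom 13: O, bond orders sum to 2 (valence 2) → 0 H
  atom 14: N, bond orders sum to 1 (valence 3) → 2 H
Totals → C:9, H:12, F:1, N:1, O:3.

C9H12FNO3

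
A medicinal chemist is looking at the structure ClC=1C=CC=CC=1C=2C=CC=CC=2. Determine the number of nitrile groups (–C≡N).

0

Scan the SMILES for the nitrile motif — none present.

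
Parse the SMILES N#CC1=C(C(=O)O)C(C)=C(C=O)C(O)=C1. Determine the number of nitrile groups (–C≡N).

The nitrile motif appears at heavy-atom position 2 in the SMILES.
Other groups present: 1 aldehyde, 1 carboxylic acid, 1 hydroxyl.
Nitrile count: 1.

1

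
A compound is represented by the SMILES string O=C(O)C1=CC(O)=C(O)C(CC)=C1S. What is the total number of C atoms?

9

Count every carbon token in the SMILES (each C, including those in ring-closure positions and inside branches).
Carbon count: 9.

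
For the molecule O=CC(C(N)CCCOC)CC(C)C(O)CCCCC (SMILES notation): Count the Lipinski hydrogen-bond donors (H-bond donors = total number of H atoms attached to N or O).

Donors: find every N or O and count the H atoms it carries.
  atom 1 (O): bond orders sum to 2 → 0 H
  atom 5 (N): bond orders sum to 1 → 2 H
  atom 9 (O): bond orders sum to 2 → 0 H
  atom 15 (O): bond orders sum to 1 → 1 H
Lipinski HBD = 3.

3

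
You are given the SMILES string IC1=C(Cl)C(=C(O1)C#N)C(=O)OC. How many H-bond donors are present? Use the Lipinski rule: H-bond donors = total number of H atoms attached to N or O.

0

Donors: find every N or O and count the H atoms it carries.
  atom 7 (O): bond orders sum to 2 → 0 H
  atom 9 (N): bond orders sum to 3 → 0 H
  atom 11 (O): bond orders sum to 2 → 0 H
  atom 12 (O): bond orders sum to 2 → 0 H
Lipinski HBD = 0.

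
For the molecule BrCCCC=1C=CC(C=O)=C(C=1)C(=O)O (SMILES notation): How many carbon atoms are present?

11

Count every carbon token in the SMILES (each C, including those in ring-closure positions and inside branches).
Carbon count: 11.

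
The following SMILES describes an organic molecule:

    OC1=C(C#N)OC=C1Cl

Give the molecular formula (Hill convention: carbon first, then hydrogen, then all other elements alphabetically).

Walk through each heavy atom and fill implicit hydrogens from standard valence (C 4, N 3, O 2, S 2, halogen 1):
  atom 1: O, bond orders sum to 1 (valence 2) → 1 H
  atom 2: C, bond orders sum to 4 (valence 4) → 0 H
  atom 3: C, bond orders sum to 4 (valence 4) → 0 H
  atom 4: C, bond orders sum to 4 (valence 4) → 0 H
  atom 5: N, bond orders sum to 3 (valence 3) → 0 H
  atom 6: O, bond orders sum to 2 (valence 2) → 0 H
  atom 7: C, bond orders sum to 3 (valence 4) → 1 H
  atom 8: C, bond orders sum to 4 (valence 4) → 0 H
  atom 9: Cl (halogen, monovalent) → 0 H
Totals → C:5, H:2, Cl:1, N:1, O:2.
In Hill order: C5H2ClNO2.

C5H2ClNO2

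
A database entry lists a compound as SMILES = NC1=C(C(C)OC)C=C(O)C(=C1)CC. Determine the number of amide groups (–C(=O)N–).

0

Scan the SMILES for the amide motif — none present.
Groups that are present: 1 ether, 1 hydroxyl, 1 primary amine.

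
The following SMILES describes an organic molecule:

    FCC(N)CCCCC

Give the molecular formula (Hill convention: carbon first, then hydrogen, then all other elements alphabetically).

C7H16FN

Walk through each heavy atom and fill implicit hydrogens from standard valence (C 4, N 3, O 2, S 2, halogen 1):
  atom 1: F (halogen, monovalent) → 0 H
  atom 2: C, bond orders sum to 2 (valence 4) → 2 H
  atom 3: C, bond orders sum to 3 (valence 4) → 1 H
  atom 4: N, bond orders sum to 1 (valence 3) → 2 H
  atom 5: C, bond orders sum to 2 (valence 4) → 2 H
  atom 6: C, bond orders sum to 2 (valence 4) → 2 H
  atom 7: C, bond orders sum to 2 (valence 4) → 2 H
  atom 8: C, bond orders sum to 2 (valence 4) → 2 H
  atom 9: C, bond orders sum to 1 (valence 4) → 3 H
Totals → C:7, H:16, F:1, N:1.
In Hill order: C7H16FN.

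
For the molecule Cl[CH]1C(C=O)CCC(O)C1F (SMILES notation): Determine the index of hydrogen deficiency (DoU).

2

Molecular formula: C7H10ClFO2.
DoU = (2C + 2 + N − H − X) / 2, where X is the halogen count and O/S are ignored.
    = (2·7 + 2 + 0 − 10 − 2) / 2 = 4 / 2 = 2.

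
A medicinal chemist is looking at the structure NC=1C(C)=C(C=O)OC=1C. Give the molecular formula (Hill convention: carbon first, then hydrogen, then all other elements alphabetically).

Walk through each heavy atom and fill implicit hydrogens from standard valence (C 4, N 3, O 2, S 2, halogen 1):
  atom 1: N, bond orders sum to 1 (valence 3) → 2 H
  atom 2: C, bond orders sum to 4 (valence 4) → 0 H
  atom 3: C, bond orders sum to 4 (valence 4) → 0 H
  atom 4: C, bond orders sum to 1 (valence 4) → 3 H
  atom 5: C, bond orders sum to 4 (valence 4) → 0 H
  atom 6: C, bond orders sum to 3 (valence 4) → 1 H
  atom 7: O, bond orders sum to 2 (valence 2) → 0 H
  atom 8: O, bond orders sum to 2 (valence 2) → 0 H
  atom 9: C, bond orders sum to 4 (valence 4) → 0 H
  atom 10: C, bond orders sum to 1 (valence 4) → 3 H
Totals → C:7, H:9, N:1, O:2.

C7H9NO2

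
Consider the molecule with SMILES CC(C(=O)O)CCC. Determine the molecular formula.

C6H12O2

Walk through each heavy atom and fill implicit hydrogens from standard valence (C 4, N 3, O 2, S 2, halogen 1):
  atom 1: C, bond orders sum to 1 (valence 4) → 3 H
  atom 2: C, bond orders sum to 3 (valence 4) → 1 H
  atom 3: C, bond orders sum to 4 (valence 4) → 0 H
  atom 4: O, bond orders sum to 2 (valence 2) → 0 H
  atom 5: O, bond orders sum to 1 (valence 2) → 1 H
  atom 6: C, bond orders sum to 2 (valence 4) → 2 H
  atom 7: C, bond orders sum to 2 (valence 4) → 2 H
  atom 8: C, bond orders sum to 1 (valence 4) → 3 H
Totals → C:6, H:12, O:2.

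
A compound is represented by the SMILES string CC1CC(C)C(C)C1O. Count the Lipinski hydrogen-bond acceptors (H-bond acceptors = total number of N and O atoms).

1

N atoms: 0; O atoms: 1.
Lipinski HBA = 0 + 1 = 1.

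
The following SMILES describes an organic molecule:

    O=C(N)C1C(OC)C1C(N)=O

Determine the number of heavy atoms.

11

Every atom symbol written in the SMILES (organic subset) is one heavy atom; implicit H are not written.
Heavy atoms by element → C:6, N:2, O:3.
Total: 11.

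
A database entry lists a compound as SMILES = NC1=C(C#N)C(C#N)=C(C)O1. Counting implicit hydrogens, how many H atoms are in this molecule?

Walk through each heavy atom and fill implicit hydrogens from standard valence (C 4, N 3, O 2, S 2, halogen 1):
  atom 1: N, bond orders sum to 1 (valence 3) → 2 H
  atom 2: C, bond orders sum to 4 (valence 4) → 0 H
  atom 3: C, bond orders sum to 4 (valence 4) → 0 H
  atom 4: C, bond orders sum to 4 (valence 4) → 0 H
  atom 5: N, bond orders sum to 3 (valence 3) → 0 H
  atom 6: C, bond orders sum to 4 (valence 4) → 0 H
  atom 7: C, bond orders sum to 4 (valence 4) → 0 H
  atom 8: N, bond orders sum to 3 (valence 3) → 0 H
  atom 9: C, bond orders sum to 4 (valence 4) → 0 H
  atom 10: C, bond orders sum to 1 (valence 4) → 3 H
  atom 11: O, bond orders sum to 2 (valence 2) → 0 H
Total hydrogens: 5.

5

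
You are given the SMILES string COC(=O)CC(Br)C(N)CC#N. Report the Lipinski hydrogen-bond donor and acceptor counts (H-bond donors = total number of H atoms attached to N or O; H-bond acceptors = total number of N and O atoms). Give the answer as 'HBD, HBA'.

Donors: find every N or O and count the H atoms it carries.
  atom 2 (O): bond orders sum to 2 → 0 H
  atom 4 (O): bond orders sum to 2 → 0 H
  atom 9 (N): bond orders sum to 1 → 2 H
  atom 12 (N): bond orders sum to 3 → 0 H
Lipinski HBD = 2.
Acceptors: N atoms = 2, O atoms = 2 → HBA = 4.

2, 4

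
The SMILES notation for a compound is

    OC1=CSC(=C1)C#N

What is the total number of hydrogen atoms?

Walk through each heavy atom and fill implicit hydrogens from standard valence (C 4, N 3, O 2, S 2, halogen 1):
  atom 1: O, bond orders sum to 1 (valence 2) → 1 H
  atom 2: C, bond orders sum to 4 (valence 4) → 0 H
  atom 3: C, bond orders sum to 3 (valence 4) → 1 H
  atom 4: S, bond orders sum to 2 (valence 2) → 0 H
  atom 5: C, bond orders sum to 4 (valence 4) → 0 H
  atom 6: C, bond orders sum to 3 (valence 4) → 1 H
  atom 7: C, bond orders sum to 4 (valence 4) → 0 H
  atom 8: N, bond orders sum to 3 (valence 3) → 0 H
Total hydrogens: 3.

3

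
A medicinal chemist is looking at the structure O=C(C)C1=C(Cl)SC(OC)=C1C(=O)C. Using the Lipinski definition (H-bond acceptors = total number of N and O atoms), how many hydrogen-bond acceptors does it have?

N atoms: 0; O atoms: 3.
Lipinski HBA = 0 + 3 = 3.

3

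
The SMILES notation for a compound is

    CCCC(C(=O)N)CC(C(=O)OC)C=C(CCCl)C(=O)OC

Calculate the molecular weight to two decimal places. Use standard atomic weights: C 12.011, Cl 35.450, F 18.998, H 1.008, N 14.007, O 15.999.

First, the molecular formula is C15H24ClNO5 (counting implicit H from valence).
  C: 15 × 12.011 = 180.165
  Cl: 1 × 35.450 = 35.450
  H: 24 × 1.008 = 24.192
  N: 1 × 14.007 = 14.007
  O: 5 × 15.999 = 79.995
Sum: 15×12.011 + 1×35.450 + 24×1.008 + 1×14.007 + 5×15.999 = 333.809 → 333.81 g/mol.

333.81 g/mol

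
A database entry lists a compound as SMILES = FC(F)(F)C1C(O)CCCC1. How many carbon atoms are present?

Count every carbon token in the SMILES (each C, including those in ring-closure positions and inside branches).
Carbon count: 7.

7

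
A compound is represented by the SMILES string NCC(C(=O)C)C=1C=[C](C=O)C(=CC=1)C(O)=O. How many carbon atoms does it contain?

12

Count every carbon token in the SMILES (each C, including those in ring-closure positions and inside branches).
Carbon count: 12.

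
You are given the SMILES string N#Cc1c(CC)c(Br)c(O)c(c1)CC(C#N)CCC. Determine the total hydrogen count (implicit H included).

Walk through each heavy atom and fill implicit hydrogens from standard valence (C 4, N 3, O 2, S 2, halogen 1); for lowercase aromatic atoms, an aromatic c carries 1 H when it has two neighbours and 0 H with three, and aromatic n carries 0 H:
  atom 1: N, bond orders sum to 3 (valence 3) → 0 H
  atom 2: C, bond orders sum to 4 (valence 4) → 0 H
  atom 3: aromatic c, 3 neighbours → 0 H
  atom 4: aromatic c, 3 neighbours → 0 H
  atom 5: C, bond orders sum to 2 (valence 4) → 2 H
  atom 6: C, bond orders sum to 1 (valence 4) → 3 H
  atom 7: aromatic c, 3 neighbours → 0 H
  atom 8: Br (halogen, monovalent) → 0 H
  atom 9: aromatic c, 3 neighbours → 0 H
  atom 10: O, bond orders sum to 1 (valence 2) → 1 H
  atom 11: aromatic c, 3 neighbours → 0 H
  atom 12: aromatic c, 2 neighbours → 1 H
  atom 13: C, bond orders sum to 2 (valence 4) → 2 H
  atom 14: C, bond orders sum to 3 (valence 4) → 1 H
  atom 15: C, bond orders sum to 4 (valence 4) → 0 H
  atom 16: N, bond orders sum to 3 (valence 3) → 0 H
  atom 17: C, bond orders sum to 2 (valence 4) → 2 H
  atom 18: C, bond orders sum to 2 (valence 4) → 2 H
  atom 19: C, bond orders sum to 1 (valence 4) → 3 H
Total hydrogens: 17.

17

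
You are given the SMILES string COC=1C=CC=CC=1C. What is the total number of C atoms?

Count every carbon token in the SMILES (each C, including those in ring-closure positions and inside branches).
Carbon count: 8.

8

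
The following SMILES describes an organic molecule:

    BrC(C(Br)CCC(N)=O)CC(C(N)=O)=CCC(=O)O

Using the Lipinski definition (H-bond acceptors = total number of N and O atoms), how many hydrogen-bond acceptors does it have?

6

N atoms: 2; O atoms: 4.
Lipinski HBA = 2 + 4 = 6.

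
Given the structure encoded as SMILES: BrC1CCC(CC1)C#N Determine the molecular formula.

C7H10BrN

Walk through each heavy atom and fill implicit hydrogens from standard valence (C 4, N 3, O 2, S 2, halogen 1):
  atom 1: Br (halogen, monovalent) → 0 H
  atom 2: C, bond orders sum to 3 (valence 4) → 1 H
  atom 3: C, bond orders sum to 2 (valence 4) → 2 H
  atom 4: C, bond orders sum to 2 (valence 4) → 2 H
  atom 5: C, bond orders sum to 3 (valence 4) → 1 H
  atom 6: C, bond orders sum to 2 (valence 4) → 2 H
  atom 7: C, bond orders sum to 2 (valence 4) → 2 H
  atom 8: C, bond orders sum to 4 (valence 4) → 0 H
  atom 9: N, bond orders sum to 3 (valence 3) → 0 H
Totals → C:7, H:10, Br:1, N:1.
In Hill order: C7H10BrN.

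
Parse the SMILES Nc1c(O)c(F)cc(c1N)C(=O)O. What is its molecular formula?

C7H7FN2O3

Walk through each heavy atom and fill implicit hydrogens from standard valence (C 4, N 3, O 2, S 2, halogen 1); for lowercase aromatic atoms, an aromatic c carries 1 H when it has two neighbours and 0 H with three, and aromatic n carries 0 H:
  atom 1: N, bond orders sum to 1 (valence 3) → 2 H
  atom 2: aromatic c, 3 neighbours → 0 H
  atom 3: aromatic c, 3 neighbours → 0 H
  atom 4: O, bond orders sum to 1 (valence 2) → 1 H
  atom 5: aromatic c, 3 neighbours → 0 H
  atom 6: F (halogen, monovalent) → 0 H
  atom 7: aromatic c, 2 neighbours → 1 H
  atom 8: aromatic c, 3 neighbours → 0 H
  atom 9: aromatic c, 3 neighbours → 0 H
  atom 10: N, bond orders sum to 1 (valence 3) → 2 H
  atom 11: C, bond orders sum to 4 (valence 4) → 0 H
  atom 12: O, bond orders sum to 2 (valence 2) → 0 H
  atom 13: O, bond orders sum to 1 (valence 2) → 1 H
Totals → C:7, H:7, F:1, N:2, O:3.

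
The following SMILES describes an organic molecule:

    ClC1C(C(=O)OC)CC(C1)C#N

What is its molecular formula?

Walk through each heavy atom and fill implicit hydrogens from standard valence (C 4, N 3, O 2, S 2, halogen 1):
  atom 1: Cl (halogen, monovalent) → 0 H
  atom 2: C, bond orders sum to 3 (valence 4) → 1 H
  atom 3: C, bond orders sum to 3 (valence 4) → 1 H
  atom 4: C, bond orders sum to 4 (valence 4) → 0 H
  atom 5: O, bond orders sum to 2 (valence 2) → 0 H
  atom 6: O, bond orders sum to 2 (valence 2) → 0 H
  atom 7: C, bond orders sum to 1 (valence 4) → 3 H
  atom 8: C, bond orders sum to 2 (valence 4) → 2 H
  atom 9: C, bond orders sum to 3 (valence 4) → 1 H
  atom 10: C, bond orders sum to 2 (valence 4) → 2 H
  atom 11: C, bond orders sum to 4 (valence 4) → 0 H
  atom 12: N, bond orders sum to 3 (valence 3) → 0 H
Totals → C:8, H:10, Cl:1, N:1, O:2.

C8H10ClNO2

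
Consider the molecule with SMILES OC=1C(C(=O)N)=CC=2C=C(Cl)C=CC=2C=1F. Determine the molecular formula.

C11H7ClFNO2

Walk through each heavy atom and fill implicit hydrogens from standard valence (C 4, N 3, O 2, S 2, halogen 1):
  atom 1: O, bond orders sum to 1 (valence 2) → 1 H
  atom 2: C, bond orders sum to 4 (valence 4) → 0 H
  atom 3: C, bond orders sum to 4 (valence 4) → 0 H
  atom 4: C, bond orders sum to 4 (valence 4) → 0 H
  atom 5: O, bond orders sum to 2 (valence 2) → 0 H
  atom 6: N, bond orders sum to 1 (valence 3) → 2 H
  atom 7: C, bond orders sum to 3 (valence 4) → 1 H
  atom 8: C, bond orders sum to 4 (valence 4) → 0 H
  atom 9: C, bond orders sum to 3 (valence 4) → 1 H
  atom 10: C, bond orders sum to 4 (valence 4) → 0 H
  atom 11: Cl (halogen, monovalent) → 0 H
  atom 12: C, bond orders sum to 3 (valence 4) → 1 H
  atom 13: C, bond orders sum to 3 (valence 4) → 1 H
  atom 14: C, bond orders sum to 4 (valence 4) → 0 H
  atom 15: C, bond orders sum to 4 (valence 4) → 0 H
  atom 16: F (halogen, monovalent) → 0 H
Totals → C:11, H:7, Cl:1, F:1, N:1, O:2.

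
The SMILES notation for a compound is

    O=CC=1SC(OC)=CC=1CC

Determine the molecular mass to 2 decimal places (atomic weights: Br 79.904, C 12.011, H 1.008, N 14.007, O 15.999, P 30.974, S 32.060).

First, the molecular formula is C8H10O2S (counting implicit H from valence).
  C: 8 × 12.011 = 96.088
  H: 10 × 1.008 = 10.080
  O: 2 × 15.999 = 31.998
  S: 1 × 32.060 = 32.060
Sum: 8×12.011 + 10×1.008 + 2×15.999 + 1×32.060 = 170.226 → 170.23 g/mol.

170.23 g/mol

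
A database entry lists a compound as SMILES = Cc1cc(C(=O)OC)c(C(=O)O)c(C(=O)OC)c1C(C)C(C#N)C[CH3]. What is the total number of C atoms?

18

Count every carbon token in the SMILES (each C, including those in ring-closure positions and inside branches).
Carbon count: 18.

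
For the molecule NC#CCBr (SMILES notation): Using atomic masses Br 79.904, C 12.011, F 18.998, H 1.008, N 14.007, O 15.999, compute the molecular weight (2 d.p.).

First, the molecular formula is C3H4BrN (counting implicit H from valence).
  Br: 1 × 79.904 = 79.904
  C: 3 × 12.011 = 36.033
  H: 4 × 1.008 = 4.032
  N: 1 × 14.007 = 14.007
Sum: 1×79.904 + 3×12.011 + 4×1.008 + 1×14.007 = 133.976 → 133.98 g/mol.

133.98 g/mol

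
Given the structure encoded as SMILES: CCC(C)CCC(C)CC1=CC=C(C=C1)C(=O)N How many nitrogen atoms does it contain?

1

Scan the SMILES for N atoms (remember two-letter symbols like Cl and Br are single atoms).
Nitrogen count: 1.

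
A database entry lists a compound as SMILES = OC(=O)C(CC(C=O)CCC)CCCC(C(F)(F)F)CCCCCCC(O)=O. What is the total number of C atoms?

Count every carbon token in the SMILES (each C, including those in ring-closure positions and inside branches).
Carbon count: 20.

20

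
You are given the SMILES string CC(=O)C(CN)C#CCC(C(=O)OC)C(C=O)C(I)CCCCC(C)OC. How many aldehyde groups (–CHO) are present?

1

The aldehyde motif appears at heavy-atom position 16 in the SMILES.
Other groups present: 1 alkyne, 1 ester, 1 ether, 1 ketone, 1 primary amine.
Aldehyde count: 1.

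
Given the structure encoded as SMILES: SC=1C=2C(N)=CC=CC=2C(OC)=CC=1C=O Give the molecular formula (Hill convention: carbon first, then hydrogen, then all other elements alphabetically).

C12H11NO2S

Walk through each heavy atom and fill implicit hydrogens from standard valence (C 4, N 3, O 2, S 2, halogen 1):
  atom 1: S, bond orders sum to 1 (valence 2) → 1 H
  atom 2: C, bond orders sum to 4 (valence 4) → 0 H
  atom 3: C, bond orders sum to 4 (valence 4) → 0 H
  atom 4: C, bond orders sum to 4 (valence 4) → 0 H
  atom 5: N, bond orders sum to 1 (valence 3) → 2 H
  atom 6: C, bond orders sum to 3 (valence 4) → 1 H
  atom 7: C, bond orders sum to 3 (valence 4) → 1 H
  atom 8: C, bond orders sum to 3 (valence 4) → 1 H
  atom 9: C, bond orders sum to 4 (valence 4) → 0 H
  atom 10: C, bond orders sum to 4 (valence 4) → 0 H
  atom 11: O, bond orders sum to 2 (valence 2) → 0 H
  atom 12: C, bond orders sum to 1 (valence 4) → 3 H
  atom 13: C, bond orders sum to 3 (valence 4) → 1 H
  atom 14: C, bond orders sum to 4 (valence 4) → 0 H
  atom 15: C, bond orders sum to 3 (valence 4) → 1 H
  atom 16: O, bond orders sum to 2 (valence 2) → 0 H
Totals → C:12, H:11, N:1, O:2, S:1.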